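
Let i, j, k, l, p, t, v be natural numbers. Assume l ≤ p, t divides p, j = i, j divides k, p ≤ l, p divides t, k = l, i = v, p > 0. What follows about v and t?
v ≤ t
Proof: p divides t and t divides p, therefore p = t. l ≤ p and p ≤ l, therefore l = p. k = l, so k = p. Because j = i and j divides k, i divides k. From k = p, i divides p. Since p > 0, i ≤ p. Since p = t, i ≤ t. Since i = v, v ≤ t.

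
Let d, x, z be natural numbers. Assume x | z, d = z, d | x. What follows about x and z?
x = z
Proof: d = z and d | x, thus z | x. Since x | z, x = z.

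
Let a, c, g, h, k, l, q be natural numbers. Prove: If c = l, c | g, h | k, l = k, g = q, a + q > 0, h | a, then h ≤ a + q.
c = l and l = k, therefore c = k. Because c | g, k | g. h | k, so h | g. g = q, so h | q. Since h | a, h | a + q. a + q > 0, so h ≤ a + q.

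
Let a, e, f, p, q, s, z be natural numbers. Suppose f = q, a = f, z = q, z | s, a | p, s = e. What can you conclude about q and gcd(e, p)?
q | gcd(e, p)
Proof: Because z = q and z | s, q | s. Since s = e, q | e. Because a = f and a | p, f | p. f = q, so q | p. q | e, so q | gcd(e, p).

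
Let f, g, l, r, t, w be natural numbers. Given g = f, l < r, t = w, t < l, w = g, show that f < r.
From t = w and w = g, t = g. Since g = f, t = f. t < l and l < r, thus t < r. Since t = f, f < r.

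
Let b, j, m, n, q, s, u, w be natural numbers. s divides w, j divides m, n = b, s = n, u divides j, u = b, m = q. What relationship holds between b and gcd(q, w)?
b divides gcd(q, w)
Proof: Since u = b and u divides j, b divides j. Since m = q and j divides m, j divides q. Because b divides j, b divides q. s = n and s divides w, hence n divides w. n = b, so b divides w. b divides q, so b divides gcd(q, w).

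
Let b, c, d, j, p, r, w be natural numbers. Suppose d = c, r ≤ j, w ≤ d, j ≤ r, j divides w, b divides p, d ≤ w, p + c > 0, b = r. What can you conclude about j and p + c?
j ≤ p + c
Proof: r ≤ j and j ≤ r, hence r = j. b = r and b divides p, hence r divides p. Since r = j, j divides p. w ≤ d and d ≤ w, hence w = d. j divides w, so j divides d. From d = c, j divides c. Since j divides p, j divides p + c. p + c > 0, so j ≤ p + c.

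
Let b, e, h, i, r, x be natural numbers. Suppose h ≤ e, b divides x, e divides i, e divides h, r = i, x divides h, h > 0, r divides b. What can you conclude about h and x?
h = x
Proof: e divides h and h > 0, hence e ≤ h. h ≤ e, so e = h. r = i and r divides b, hence i divides b. Since e divides i, e divides b. From b divides x, e divides x. e = h, so h divides x. Because x divides h, x = h. Then h = x.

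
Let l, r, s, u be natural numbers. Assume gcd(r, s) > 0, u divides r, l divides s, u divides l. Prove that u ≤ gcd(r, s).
From u divides l and l divides s, u divides s. u divides r, so u divides gcd(r, s). Since gcd(r, s) > 0, u ≤ gcd(r, s).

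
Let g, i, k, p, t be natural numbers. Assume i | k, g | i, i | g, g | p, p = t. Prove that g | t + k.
Because p = t and g | p, g | t. Since i | g and g | i, i = g. Since i | k, g | k. g | t, so g | t + k.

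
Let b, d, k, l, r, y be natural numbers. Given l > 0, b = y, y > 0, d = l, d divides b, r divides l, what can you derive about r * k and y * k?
r * k ≤ y * k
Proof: r divides l and l > 0, thus r ≤ l. b = y and d divides b, therefore d divides y. Since y > 0, d ≤ y. Since d = l, l ≤ y. Since r ≤ l, r ≤ y. By multiplying by a non-negative, r * k ≤ y * k.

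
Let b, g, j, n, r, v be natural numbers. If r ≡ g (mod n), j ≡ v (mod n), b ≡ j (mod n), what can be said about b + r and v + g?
b + r ≡ v + g (mod n)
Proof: b ≡ j (mod n) and j ≡ v (mod n), hence b ≡ v (mod n). Since r ≡ g (mod n), b + r ≡ v + g (mod n).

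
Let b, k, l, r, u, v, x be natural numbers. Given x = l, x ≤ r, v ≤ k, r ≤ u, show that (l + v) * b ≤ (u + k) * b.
x ≤ r and r ≤ u, hence x ≤ u. x = l, so l ≤ u. Since v ≤ k, l + v ≤ u + k. By multiplying by a non-negative, (l + v) * b ≤ (u + k) * b.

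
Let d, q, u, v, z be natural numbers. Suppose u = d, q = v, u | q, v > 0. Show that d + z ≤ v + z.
q = v and u | q, therefore u | v. From u = d, d | v. v > 0, so d ≤ v. Then d + z ≤ v + z.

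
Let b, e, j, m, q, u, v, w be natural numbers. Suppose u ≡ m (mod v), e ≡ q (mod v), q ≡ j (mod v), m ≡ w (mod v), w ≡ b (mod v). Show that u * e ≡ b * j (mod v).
u ≡ m (mod v) and m ≡ w (mod v), so u ≡ w (mod v). w ≡ b (mod v), so u ≡ b (mod v). Since e ≡ q (mod v) and q ≡ j (mod v), e ≡ j (mod v). From u ≡ b (mod v), by multiplying congruences, u * e ≡ b * j (mod v).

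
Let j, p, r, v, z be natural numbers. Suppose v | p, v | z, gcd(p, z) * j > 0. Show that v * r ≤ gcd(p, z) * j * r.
v | p and v | z, thus v | gcd(p, z). Then v | gcd(p, z) * j. gcd(p, z) * j > 0, so v ≤ gcd(p, z) * j. Then v * r ≤ gcd(p, z) * j * r.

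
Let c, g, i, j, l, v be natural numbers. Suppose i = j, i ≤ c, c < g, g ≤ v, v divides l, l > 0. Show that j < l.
From i = j and i ≤ c, j ≤ c. From c < g and g ≤ v, c < v. v divides l and l > 0, so v ≤ l. c < v, so c < l. j ≤ c, so j < l.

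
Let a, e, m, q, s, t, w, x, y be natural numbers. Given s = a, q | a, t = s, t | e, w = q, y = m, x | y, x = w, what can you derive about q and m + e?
q | m + e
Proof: Since x = w and x | y, w | y. y = m, so w | m. Because w = q, q | m. Since t = s and s = a, t = a. t | e, so a | e. Since q | a, q | e. q | m, so q | m + e.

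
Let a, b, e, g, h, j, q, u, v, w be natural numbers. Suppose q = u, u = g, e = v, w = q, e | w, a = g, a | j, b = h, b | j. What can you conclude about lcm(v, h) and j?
lcm(v, h) | j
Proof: Since q = u and u = g, q = g. Since w = q and e | w, e | q. Since e = v, v | q. Since q = g, v | g. From a = g and a | j, g | j. v | g, so v | j. b = h and b | j, hence h | j. Since v | j, lcm(v, h) | j.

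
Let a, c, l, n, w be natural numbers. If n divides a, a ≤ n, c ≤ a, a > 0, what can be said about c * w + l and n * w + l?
c * w + l ≤ n * w + l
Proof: n divides a and a > 0, hence n ≤ a. a ≤ n, so a = n. Since c ≤ a, c ≤ n. By multiplying by a non-negative, c * w ≤ n * w. Then c * w + l ≤ n * w + l.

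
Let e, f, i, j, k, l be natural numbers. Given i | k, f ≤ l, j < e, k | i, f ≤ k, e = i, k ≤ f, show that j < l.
i | k and k | i, thus i = k. Because k ≤ f and f ≤ k, k = f. i = k, so i = f. e = i and j < e, so j < i. i = f, so j < f. f ≤ l, so j < l.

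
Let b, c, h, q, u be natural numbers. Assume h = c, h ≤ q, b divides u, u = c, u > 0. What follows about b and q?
b ≤ q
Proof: Since b divides u and u > 0, b ≤ u. From u = c, b ≤ c. h = c and h ≤ q, hence c ≤ q. b ≤ c, so b ≤ q.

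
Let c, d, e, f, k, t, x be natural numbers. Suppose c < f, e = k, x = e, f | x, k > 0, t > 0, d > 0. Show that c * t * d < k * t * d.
From x = e and f | x, f | e. From e = k, f | k. Since k > 0, f ≤ k. Since c < f, c < k. t > 0, so c * t < k * t. Since d > 0, c * t * d < k * t * d.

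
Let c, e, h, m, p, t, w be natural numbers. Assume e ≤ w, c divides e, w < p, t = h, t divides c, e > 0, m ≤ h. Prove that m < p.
Since t divides c and c divides e, t divides e. Since t = h, h divides e. e > 0, so h ≤ e. Because m ≤ h, m ≤ e. e ≤ w and w < p, hence e < p. m ≤ e, so m < p.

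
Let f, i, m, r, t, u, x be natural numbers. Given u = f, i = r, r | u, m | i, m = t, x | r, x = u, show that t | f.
x = u and x | r, thus u | r. Since r | u, r = u. i = r and m | i, so m | r. Because r = u, m | u. Since m = t, t | u. From u = f, t | f.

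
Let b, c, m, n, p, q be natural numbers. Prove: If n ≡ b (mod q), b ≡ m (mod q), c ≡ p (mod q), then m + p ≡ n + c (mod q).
n ≡ b (mod q) and b ≡ m (mod q), thus n ≡ m (mod q). Combined with c ≡ p (mod q), by adding congruences, n + c ≡ m + p (mod q). Then m + p ≡ n + c (mod q).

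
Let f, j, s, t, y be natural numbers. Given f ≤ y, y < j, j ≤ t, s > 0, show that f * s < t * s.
y < j and j ≤ t, hence y < t. f ≤ y, so f < t. Because s > 0, f * s < t * s.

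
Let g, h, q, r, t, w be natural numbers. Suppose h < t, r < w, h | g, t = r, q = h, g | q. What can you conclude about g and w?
g < w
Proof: q = h and g | q, thus g | h. Since h | g, h = g. t = r and h < t, so h < r. r < w, so h < w. h = g, so g < w.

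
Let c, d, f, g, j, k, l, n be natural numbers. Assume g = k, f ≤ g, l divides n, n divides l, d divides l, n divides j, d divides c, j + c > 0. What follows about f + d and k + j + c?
f + d ≤ k + j + c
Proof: g = k and f ≤ g, thus f ≤ k. From l divides n and n divides l, l = n. Since d divides l, d divides n. Because n divides j, d divides j. d divides c, so d divides j + c. Because j + c > 0, d ≤ j + c. Since f ≤ k, f + d ≤ k + j + c.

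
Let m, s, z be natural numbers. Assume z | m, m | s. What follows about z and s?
z | s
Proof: z | m and m | s. By transitivity, z | s.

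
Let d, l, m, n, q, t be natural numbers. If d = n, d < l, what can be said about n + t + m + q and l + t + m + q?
n + t + m + q < l + t + m + q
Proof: d = n and d < l, hence n < l. Then n + t < l + t. Then n + t + m < l + t + m. Then n + t + m + q < l + t + m + q.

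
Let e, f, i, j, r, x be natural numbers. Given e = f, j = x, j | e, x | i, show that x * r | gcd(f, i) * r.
From j = x and j | e, x | e. Since e = f, x | f. Since x | i, x | gcd(f, i). Then x * r | gcd(f, i) * r.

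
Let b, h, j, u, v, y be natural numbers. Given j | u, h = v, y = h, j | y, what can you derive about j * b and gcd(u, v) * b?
j * b | gcd(u, v) * b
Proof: Since y = h and j | y, j | h. h = v, so j | v. Since j | u, j | gcd(u, v). Then j * b | gcd(u, v) * b.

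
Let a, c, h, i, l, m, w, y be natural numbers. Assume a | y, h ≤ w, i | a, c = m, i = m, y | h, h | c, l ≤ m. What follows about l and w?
l ≤ w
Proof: c = m and h | c, thus h | m. i = m and i | a, thus m | a. Since a | y, m | y. Since y | h, m | h. h | m, so h = m. Because h ≤ w, m ≤ w. Since l ≤ m, l ≤ w.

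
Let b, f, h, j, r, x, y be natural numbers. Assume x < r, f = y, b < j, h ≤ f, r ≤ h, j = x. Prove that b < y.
Because j = x and b < j, b < x. x < r and r ≤ h, thus x < h. f = y and h ≤ f, thus h ≤ y. Since x < h, x < y. b < x, so b < y.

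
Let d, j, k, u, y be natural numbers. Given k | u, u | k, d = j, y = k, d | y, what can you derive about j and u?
j | u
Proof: Since k | u and u | k, k = u. From y = k and d | y, d | k. Since d = j, j | k. Since k = u, j | u.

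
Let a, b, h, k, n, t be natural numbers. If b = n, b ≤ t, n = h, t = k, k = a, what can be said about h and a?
h ≤ a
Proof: Because b = n and n = h, b = h. b ≤ t, so h ≤ t. Since t = k, h ≤ k. Because k = a, h ≤ a.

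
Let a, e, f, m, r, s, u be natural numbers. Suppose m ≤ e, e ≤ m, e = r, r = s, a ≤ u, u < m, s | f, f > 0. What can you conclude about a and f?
a < f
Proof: m ≤ e and e ≤ m, therefore m = e. e = r, so m = r. Since r = s, m = s. a ≤ u and u < m, hence a < m. Because m = s, a < s. Since s | f and f > 0, s ≤ f. a < s, so a < f.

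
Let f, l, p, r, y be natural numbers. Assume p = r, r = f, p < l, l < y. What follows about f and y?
f < y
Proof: p = r and r = f, therefore p = f. Because p < l, f < l. From l < y, f < y.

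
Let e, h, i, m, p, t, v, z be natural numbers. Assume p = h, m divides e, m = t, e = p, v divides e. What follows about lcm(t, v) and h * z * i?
lcm(t, v) divides h * z * i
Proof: Since e = p and p = h, e = h. m = t and m divides e, thus t divides e. v divides e, so lcm(t, v) divides e. e = h, so lcm(t, v) divides h. Then lcm(t, v) divides h * z. Then lcm(t, v) divides h * z * i.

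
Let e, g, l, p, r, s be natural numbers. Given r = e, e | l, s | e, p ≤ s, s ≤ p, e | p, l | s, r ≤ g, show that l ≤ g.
Since p ≤ s and s ≤ p, p = s. e | p, so e | s. s | e, so s = e. Since l | s, l | e. Since e | l, e = l. Since r = e, r = l. r ≤ g, so l ≤ g.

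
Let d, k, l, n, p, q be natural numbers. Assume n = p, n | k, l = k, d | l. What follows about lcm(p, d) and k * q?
lcm(p, d) | k * q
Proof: n = p and n | k, thus p | k. Since l = k and d | l, d | k. p | k, so lcm(p, d) | k. Then lcm(p, d) | k * q.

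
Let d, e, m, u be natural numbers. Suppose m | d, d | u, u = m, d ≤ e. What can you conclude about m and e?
m ≤ e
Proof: u = m and d | u, therefore d | m. Since m | d, d = m. From d ≤ e, m ≤ e.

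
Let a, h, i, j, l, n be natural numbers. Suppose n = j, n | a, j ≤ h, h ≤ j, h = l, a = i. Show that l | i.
Because j ≤ h and h ≤ j, j = h. Since n = j, n = h. Since h = l, n = l. a = i and n | a, therefore n | i. From n = l, l | i.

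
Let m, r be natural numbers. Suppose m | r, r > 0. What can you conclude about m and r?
m ≤ r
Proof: From m | r and r > 0, by divisors are at most what they divide, m ≤ r.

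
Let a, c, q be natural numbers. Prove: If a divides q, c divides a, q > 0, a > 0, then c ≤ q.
c divides a and a > 0, thus c ≤ a. Because a divides q and q > 0, a ≤ q. Since c ≤ a, c ≤ q.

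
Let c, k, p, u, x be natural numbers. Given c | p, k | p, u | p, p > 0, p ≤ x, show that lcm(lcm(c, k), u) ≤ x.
Since c | p and k | p, lcm(c, k) | p. Since u | p, lcm(lcm(c, k), u) | p. p > 0, so lcm(lcm(c, k), u) ≤ p. p ≤ x, so lcm(lcm(c, k), u) ≤ x.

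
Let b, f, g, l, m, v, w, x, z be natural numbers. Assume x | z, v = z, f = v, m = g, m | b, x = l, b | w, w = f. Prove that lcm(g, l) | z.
Since w = f and f = v, w = v. Since m | b and b | w, m | w. w = v, so m | v. Because v = z, m | z. m = g, so g | z. x = l and x | z, thus l | z. g | z, so lcm(g, l) | z.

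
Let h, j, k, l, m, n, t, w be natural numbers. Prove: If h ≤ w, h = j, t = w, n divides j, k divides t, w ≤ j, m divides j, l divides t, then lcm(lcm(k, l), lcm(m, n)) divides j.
From h = j and h ≤ w, j ≤ w. w ≤ j, so w = j. k divides t and l divides t, hence lcm(k, l) divides t. t = w, so lcm(k, l) divides w. Since w = j, lcm(k, l) divides j. m divides j and n divides j, hence lcm(m, n) divides j. Since lcm(k, l) divides j, lcm(lcm(k, l), lcm(m, n)) divides j.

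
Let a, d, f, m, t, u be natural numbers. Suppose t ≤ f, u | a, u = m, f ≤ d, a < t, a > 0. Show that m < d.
Because u | a and a > 0, u ≤ a. Since u = m, m ≤ a. t ≤ f and f ≤ d, therefore t ≤ d. Since a < t, a < d. From m ≤ a, m < d.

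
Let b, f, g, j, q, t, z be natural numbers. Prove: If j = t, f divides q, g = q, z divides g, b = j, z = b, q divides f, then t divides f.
Because q divides f and f divides q, q = f. Because g = q, g = f. From b = j and j = t, b = t. z = b and z divides g, so b divides g. b = t, so t divides g. Because g = f, t divides f.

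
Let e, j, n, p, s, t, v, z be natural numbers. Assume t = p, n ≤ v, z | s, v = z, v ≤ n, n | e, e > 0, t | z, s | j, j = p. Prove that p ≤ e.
Since j = p and s | j, s | p. Since z | s, z | p. t = p and t | z, thus p | z. Because z | p, z = p. n ≤ v and v ≤ n, so n = v. v = z, so n = z. n | e and e > 0, thus n ≤ e. n = z, so z ≤ e. Because z = p, p ≤ e.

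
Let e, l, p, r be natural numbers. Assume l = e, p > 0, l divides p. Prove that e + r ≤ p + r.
l = e and l divides p, so e divides p. Since p > 0, e ≤ p. Then e + r ≤ p + r.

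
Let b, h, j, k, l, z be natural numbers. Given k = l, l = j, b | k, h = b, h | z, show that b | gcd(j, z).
Since k = l and l = j, k = j. Since b | k, b | j. h = b and h | z, hence b | z. Since b | j, b | gcd(j, z).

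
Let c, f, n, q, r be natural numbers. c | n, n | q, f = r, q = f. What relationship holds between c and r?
c | r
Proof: q = f and n | q, therefore n | f. f = r, so n | r. Since c | n, c | r.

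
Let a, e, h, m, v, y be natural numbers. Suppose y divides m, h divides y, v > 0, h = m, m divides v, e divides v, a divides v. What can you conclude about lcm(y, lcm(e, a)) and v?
lcm(y, lcm(e, a)) ≤ v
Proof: h = m and h divides y, so m divides y. y divides m, so m = y. m divides v, so y divides v. Because e divides v and a divides v, lcm(e, a) divides v. Since y divides v, lcm(y, lcm(e, a)) divides v. Since v > 0, lcm(y, lcm(e, a)) ≤ v.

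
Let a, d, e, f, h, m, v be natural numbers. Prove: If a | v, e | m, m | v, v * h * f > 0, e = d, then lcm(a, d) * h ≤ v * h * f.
Because e = d and e | m, d | m. Since m | v, d | v. Since a | v, lcm(a, d) | v. Then lcm(a, d) * h | v * h. Then lcm(a, d) * h | v * h * f. v * h * f > 0, so lcm(a, d) * h ≤ v * h * f.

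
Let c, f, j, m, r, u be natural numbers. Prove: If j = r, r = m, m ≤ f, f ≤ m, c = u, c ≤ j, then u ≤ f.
Since j = r and r = m, j = m. m ≤ f and f ≤ m, therefore m = f. Because j = m, j = f. Because c = u and c ≤ j, u ≤ j. j = f, so u ≤ f.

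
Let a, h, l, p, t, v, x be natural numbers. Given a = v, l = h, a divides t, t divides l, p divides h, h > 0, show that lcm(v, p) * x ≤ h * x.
Since a divides t and t divides l, a divides l. Since l = h, a divides h. a = v, so v divides h. Since p divides h, lcm(v, p) divides h. Since h > 0, lcm(v, p) ≤ h. By multiplying by a non-negative, lcm(v, p) * x ≤ h * x.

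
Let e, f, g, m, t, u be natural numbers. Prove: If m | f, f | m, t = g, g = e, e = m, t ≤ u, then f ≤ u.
m | f and f | m, hence m = f. Because t = g and g = e, t = e. From e = m, t = m. Since t ≤ u, m ≤ u. Since m = f, f ≤ u.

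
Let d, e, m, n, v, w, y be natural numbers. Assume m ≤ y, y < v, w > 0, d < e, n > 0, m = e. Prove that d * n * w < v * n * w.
m = e and m ≤ y, thus e ≤ y. Since d < e, d < y. Since y < v, d < v. Using n > 0 and multiplying by a positive, d * n < v * n. Combined with w > 0, by multiplying by a positive, d * n * w < v * n * w.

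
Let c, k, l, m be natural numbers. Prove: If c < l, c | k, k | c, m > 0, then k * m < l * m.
c | k and k | c, so c = k. Because c < l, k < l. Since m > 0, k * m < l * m.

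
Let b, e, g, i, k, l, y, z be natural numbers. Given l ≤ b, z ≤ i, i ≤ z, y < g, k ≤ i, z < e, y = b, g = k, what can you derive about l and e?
l < e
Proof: g = k and y < g, thus y < k. From y = b, b < k. Because l ≤ b, l < k. k ≤ i, so l < i. Since z ≤ i and i ≤ z, z = i. Since z < e, i < e. From l < i, l < e.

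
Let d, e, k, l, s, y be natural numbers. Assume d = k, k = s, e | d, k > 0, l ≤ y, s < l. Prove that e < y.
d = k and e | d, hence e | k. k > 0, so e ≤ k. k = s, so e ≤ s. s < l and l ≤ y, hence s < y. From e ≤ s, e < y.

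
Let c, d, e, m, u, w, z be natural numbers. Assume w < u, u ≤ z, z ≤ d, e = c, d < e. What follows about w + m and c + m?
w + m < c + m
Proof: w < u and u ≤ z, therefore w < z. e = c and d < e, so d < c. z ≤ d, so z < c. Because w < z, w < c. Then w + m < c + m.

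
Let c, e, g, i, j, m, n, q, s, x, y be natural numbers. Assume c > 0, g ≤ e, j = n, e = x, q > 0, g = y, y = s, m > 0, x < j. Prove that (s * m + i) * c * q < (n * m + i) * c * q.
g = y and y = s, therefore g = s. e = x and g ≤ e, hence g ≤ x. Because j = n and x < j, x < n. g ≤ x, so g < n. Since g = s, s < n. Since m > 0, by multiplying by a positive, s * m < n * m. Then s * m + i < n * m + i. Combining with c > 0, by multiplying by a positive, (s * m + i) * c < (n * m + i) * c. Since q > 0, by multiplying by a positive, (s * m + i) * c * q < (n * m + i) * c * q.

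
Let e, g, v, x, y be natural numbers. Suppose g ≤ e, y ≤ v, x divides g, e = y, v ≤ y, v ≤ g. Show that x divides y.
e = y and g ≤ e, hence g ≤ y. Since v ≤ y and y ≤ v, v = y. From v ≤ g, y ≤ g. Since g ≤ y, g = y. x divides g, so x divides y.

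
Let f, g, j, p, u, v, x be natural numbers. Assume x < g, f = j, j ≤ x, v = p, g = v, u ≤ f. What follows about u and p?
u < p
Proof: Because f = j and u ≤ f, u ≤ j. Because g = v and v = p, g = p. j ≤ x and x < g, therefore j < g. g = p, so j < p. Since u ≤ j, u < p.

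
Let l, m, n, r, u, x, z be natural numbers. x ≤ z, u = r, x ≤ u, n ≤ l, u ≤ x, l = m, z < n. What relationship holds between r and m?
r < m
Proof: From x ≤ u and u ≤ x, x = u. u = r, so x = r. From x ≤ z and z < n, x < n. Since n ≤ l, x < l. Since x = r, r < l. Since l = m, r < m.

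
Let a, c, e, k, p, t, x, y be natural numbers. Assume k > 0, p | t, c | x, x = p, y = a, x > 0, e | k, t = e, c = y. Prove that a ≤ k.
From c = y and y = a, c = a. c | x and x > 0, so c ≤ x. Since x = p, c ≤ p. c = a, so a ≤ p. Because t = e and p | t, p | e. Since e | k, p | k. k > 0, so p ≤ k. Since a ≤ p, a ≤ k.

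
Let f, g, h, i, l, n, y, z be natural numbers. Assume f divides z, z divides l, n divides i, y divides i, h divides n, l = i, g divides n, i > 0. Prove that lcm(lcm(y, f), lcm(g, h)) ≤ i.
Since f divides z and z divides l, f divides l. Because l = i, f divides i. y divides i, so lcm(y, f) divides i. From g divides n and h divides n, lcm(g, h) divides n. n divides i, so lcm(g, h) divides i. lcm(y, f) divides i, so lcm(lcm(y, f), lcm(g, h)) divides i. Because i > 0, lcm(lcm(y, f), lcm(g, h)) ≤ i.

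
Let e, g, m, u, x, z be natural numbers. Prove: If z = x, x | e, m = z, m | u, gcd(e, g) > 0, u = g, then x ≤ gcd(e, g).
m = z and z = x, hence m = x. m | u, so x | u. Since u = g, x | g. Since x | e, x | gcd(e, g). Since gcd(e, g) > 0, x ≤ gcd(e, g).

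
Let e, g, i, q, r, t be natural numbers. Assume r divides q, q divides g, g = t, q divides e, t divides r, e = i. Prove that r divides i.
g = t and q divides g, thus q divides t. t divides r, so q divides r. Because r divides q, q = r. Because e = i and q divides e, q divides i. Since q = r, r divides i.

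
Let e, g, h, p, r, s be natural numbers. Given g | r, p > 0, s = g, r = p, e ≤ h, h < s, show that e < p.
Because s = g and h < s, h < g. Since e ≤ h, e < g. r = p and g | r, so g | p. p > 0, so g ≤ p. Since e < g, e < p.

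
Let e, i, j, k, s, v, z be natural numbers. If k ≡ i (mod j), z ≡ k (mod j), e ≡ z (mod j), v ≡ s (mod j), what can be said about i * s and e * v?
i * s ≡ e * v (mod j)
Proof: Since e ≡ z (mod j) and z ≡ k (mod j), e ≡ k (mod j). Since k ≡ i (mod j), e ≡ i (mod j). Combining with v ≡ s (mod j), by multiplying congruences, e * v ≡ i * s (mod j). Then i * s ≡ e * v (mod j).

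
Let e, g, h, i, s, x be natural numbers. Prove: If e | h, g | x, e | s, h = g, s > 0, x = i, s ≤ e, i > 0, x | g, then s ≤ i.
e | s and s > 0, hence e ≤ s. Since s ≤ e, e = s. From g | x and x | g, g = x. x = i, so g = i. Since h = g, h = i. From e | h, e | i. e = s, so s | i. i > 0, so s ≤ i.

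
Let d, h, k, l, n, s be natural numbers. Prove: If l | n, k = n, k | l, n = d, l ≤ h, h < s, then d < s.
k = n and k | l, hence n | l. Because l | n, l = n. n = d, so l = d. l ≤ h and h < s, therefore l < s. Since l = d, d < s.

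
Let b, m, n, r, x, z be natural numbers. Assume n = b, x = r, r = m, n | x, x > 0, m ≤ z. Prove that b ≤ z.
x = r and r = m, thus x = m. n | x and x > 0, thus n ≤ x. Since x = m, n ≤ m. Since m ≤ z, n ≤ z. Since n = b, b ≤ z.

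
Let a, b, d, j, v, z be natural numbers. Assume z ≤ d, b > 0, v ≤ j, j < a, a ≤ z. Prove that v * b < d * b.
j < a and a ≤ z, thus j < z. z ≤ d, so j < d. v ≤ j, so v < d. Since b > 0, by multiplying by a positive, v * b < d * b.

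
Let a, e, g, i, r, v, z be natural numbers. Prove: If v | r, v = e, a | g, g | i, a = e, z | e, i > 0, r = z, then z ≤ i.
Since v = e and v | r, e | r. Since r = z, e | z. z | e, so e = z. Since a = e, a = z. a | g and g | i, hence a | i. Since i > 0, a ≤ i. Since a = z, z ≤ i.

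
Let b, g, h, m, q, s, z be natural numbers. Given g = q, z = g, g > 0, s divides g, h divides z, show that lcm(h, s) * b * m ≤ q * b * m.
From z = g and h divides z, h divides g. Since s divides g, lcm(h, s) divides g. g > 0, so lcm(h, s) ≤ g. Since g = q, lcm(h, s) ≤ q. By multiplying by a non-negative, lcm(h, s) * b ≤ q * b. By multiplying by a non-negative, lcm(h, s) * b * m ≤ q * b * m.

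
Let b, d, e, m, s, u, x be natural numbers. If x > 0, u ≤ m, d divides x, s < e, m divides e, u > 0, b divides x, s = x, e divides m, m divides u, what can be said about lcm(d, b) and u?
lcm(d, b) < u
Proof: From e divides m and m divides e, e = m. m divides u and u > 0, so m ≤ u. Since u ≤ m, m = u. e = m, so e = u. d divides x and b divides x, hence lcm(d, b) divides x. Since x > 0, lcm(d, b) ≤ x. Because s = x and s < e, x < e. lcm(d, b) ≤ x, so lcm(d, b) < e. e = u, so lcm(d, b) < u.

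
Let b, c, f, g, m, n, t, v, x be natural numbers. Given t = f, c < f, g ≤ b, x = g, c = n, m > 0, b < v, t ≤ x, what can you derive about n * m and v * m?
n * m < v * m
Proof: t = f and t ≤ x, so f ≤ x. Since c < f, c < x. c = n, so n < x. x = g, so n < g. Since g ≤ b and b < v, g < v. n < g, so n < v. Since m > 0, n * m < v * m.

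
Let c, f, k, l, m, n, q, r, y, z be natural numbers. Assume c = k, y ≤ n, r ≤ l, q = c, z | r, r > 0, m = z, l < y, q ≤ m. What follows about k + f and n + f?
k + f < n + f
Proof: From q = c and c = k, q = k. Because m = z and q ≤ m, q ≤ z. q = k, so k ≤ z. z | r and r > 0, so z ≤ r. r ≤ l, so z ≤ l. Because l < y, z < y. y ≤ n, so z < n. k ≤ z, so k < n. Then k + f < n + f.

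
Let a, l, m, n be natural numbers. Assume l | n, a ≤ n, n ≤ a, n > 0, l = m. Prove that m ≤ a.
From n ≤ a and a ≤ n, n = a. Because l = m and l | n, m | n. Because n > 0, m ≤ n. n = a, so m ≤ a.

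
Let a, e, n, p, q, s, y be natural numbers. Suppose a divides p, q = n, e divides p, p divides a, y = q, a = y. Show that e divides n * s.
Since y = q and q = n, y = n. p divides a and a divides p, therefore p = a. a = y, so p = y. e divides p, so e divides y. y = n, so e divides n. Then e divides n * s.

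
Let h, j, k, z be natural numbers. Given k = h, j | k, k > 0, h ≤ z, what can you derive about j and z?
j ≤ z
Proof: j | k and k > 0, hence j ≤ k. Since k = h, j ≤ h. Since h ≤ z, j ≤ z.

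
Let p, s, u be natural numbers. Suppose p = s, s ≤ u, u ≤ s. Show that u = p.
Since s ≤ u and u ≤ s, s = u. Since p = s, p = u. Then u = p.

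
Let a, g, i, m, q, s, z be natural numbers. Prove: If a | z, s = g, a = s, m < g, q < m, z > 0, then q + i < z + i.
Because a = s and s = g, a = g. Since a | z, g | z. Since z > 0, g ≤ z. m < g, so m < z. q < m, so q < z. Then q + i < z + i.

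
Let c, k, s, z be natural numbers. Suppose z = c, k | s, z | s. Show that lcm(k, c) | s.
z = c and z | s, so c | s. k | s, so lcm(k, c) | s.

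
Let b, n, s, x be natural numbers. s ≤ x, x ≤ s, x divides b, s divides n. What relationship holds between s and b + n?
s divides b + n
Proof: x ≤ s and s ≤ x, so x = s. Since x divides b, s divides b. Because s divides n, s divides b + n.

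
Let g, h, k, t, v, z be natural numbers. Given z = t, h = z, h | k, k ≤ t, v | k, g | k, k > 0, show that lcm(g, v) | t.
h = z and z = t, thus h = t. Because h | k, t | k. Since k > 0, t ≤ k. k ≤ t, so k = t. g | k and v | k, therefore lcm(g, v) | k. k = t, so lcm(g, v) | t.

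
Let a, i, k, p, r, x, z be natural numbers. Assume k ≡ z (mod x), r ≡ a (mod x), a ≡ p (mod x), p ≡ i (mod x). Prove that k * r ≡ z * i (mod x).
r ≡ a (mod x) and a ≡ p (mod x), so r ≡ p (mod x). Since p ≡ i (mod x), r ≡ i (mod x). Since k ≡ z (mod x), k * r ≡ z * i (mod x).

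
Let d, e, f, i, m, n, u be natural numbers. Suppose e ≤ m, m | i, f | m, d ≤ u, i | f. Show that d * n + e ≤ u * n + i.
Since d ≤ u, d * n ≤ u * n. From i | f and f | m, i | m. Since m | i, m = i. Since e ≤ m, e ≤ i. Since d * n ≤ u * n, d * n + e ≤ u * n + i.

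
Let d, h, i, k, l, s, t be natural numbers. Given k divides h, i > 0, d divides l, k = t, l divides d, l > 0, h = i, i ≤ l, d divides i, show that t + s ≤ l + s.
From d divides l and l divides d, d = l. From d divides i, l divides i. Since i > 0, l ≤ i. i ≤ l, so i = l. Since h = i, h = l. Since k divides h, k divides l. Because l > 0, k ≤ l. k = t, so t ≤ l. Then t + s ≤ l + s.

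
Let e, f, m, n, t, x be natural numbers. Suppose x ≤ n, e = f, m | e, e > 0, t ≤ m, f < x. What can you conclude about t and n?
t < n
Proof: m | e and e > 0, therefore m ≤ e. Since e = f, m ≤ f. f < x, so m < x. t ≤ m, so t < x. x ≤ n, so t < n.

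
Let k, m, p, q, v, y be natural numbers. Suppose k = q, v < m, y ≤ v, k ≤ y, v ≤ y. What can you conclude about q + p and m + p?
q + p < m + p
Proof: From k = q and k ≤ y, q ≤ y. Because v ≤ y and y ≤ v, v = y. From v < m, y < m. Because q ≤ y, q < m. Then q + p < m + p.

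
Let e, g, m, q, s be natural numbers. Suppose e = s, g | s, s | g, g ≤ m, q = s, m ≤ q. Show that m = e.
g | s and s | g, so g = s. g ≤ m, so s ≤ m. Since q = s and m ≤ q, m ≤ s. s ≤ m, so s = m. e = s, so e = m. Then m = e.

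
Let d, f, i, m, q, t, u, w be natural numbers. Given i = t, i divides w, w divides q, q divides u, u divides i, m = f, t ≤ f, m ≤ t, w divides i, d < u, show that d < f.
m = f and m ≤ t, hence f ≤ t. t ≤ f, so t = f. w divides i and i divides w, so w = i. Because w divides q and q divides u, w divides u. Since w = i, i divides u. Since u divides i, u = i. i = t, so u = t. d < u, so d < t. t = f, so d < f.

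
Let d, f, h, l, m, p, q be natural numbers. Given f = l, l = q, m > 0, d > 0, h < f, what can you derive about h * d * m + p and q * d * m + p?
h * d * m + p < q * d * m + p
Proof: f = l and l = q, hence f = q. Since h < f, h < q. From d > 0, by multiplying by a positive, h * d < q * d. Using m > 0 and multiplying by a positive, h * d * m < q * d * m. Then h * d * m + p < q * d * m + p.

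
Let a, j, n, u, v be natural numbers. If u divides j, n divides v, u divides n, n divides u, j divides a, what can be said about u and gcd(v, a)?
u divides gcd(v, a)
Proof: Because n divides u and u divides n, n = u. Since n divides v, u divides v. u divides j and j divides a, so u divides a. From u divides v, u divides gcd(v, a).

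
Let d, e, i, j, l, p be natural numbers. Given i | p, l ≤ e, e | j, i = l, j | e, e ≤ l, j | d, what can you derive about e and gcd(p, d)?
e | gcd(p, d)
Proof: Because l ≤ e and e ≤ l, l = e. Since i = l, i = e. Since i | p, e | p. From j | e and e | j, j = e. j | d, so e | d. Since e | p, e | gcd(p, d).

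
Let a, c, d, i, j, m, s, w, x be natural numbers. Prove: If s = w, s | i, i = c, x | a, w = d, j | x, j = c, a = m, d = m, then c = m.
Because j | x and x | a, j | a. Since a = m, j | m. Since j = c, c | m. Since s = w and w = d, s = d. Since d = m, s = m. Since i = c and s | i, s | c. s = m, so m | c. Since c | m, c = m.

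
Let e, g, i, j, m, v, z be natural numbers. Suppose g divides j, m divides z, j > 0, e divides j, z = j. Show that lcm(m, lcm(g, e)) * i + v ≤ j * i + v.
From z = j and m divides z, m divides j. g divides j and e divides j, thus lcm(g, e) divides j. m divides j, so lcm(m, lcm(g, e)) divides j. Since j > 0, lcm(m, lcm(g, e)) ≤ j. By multiplying by a non-negative, lcm(m, lcm(g, e)) * i ≤ j * i. Then lcm(m, lcm(g, e)) * i + v ≤ j * i + v.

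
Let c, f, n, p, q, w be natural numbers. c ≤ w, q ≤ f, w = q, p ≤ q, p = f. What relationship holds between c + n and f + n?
c + n ≤ f + n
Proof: p = f and p ≤ q, hence f ≤ q. Since q ≤ f, q = f. From w = q and c ≤ w, c ≤ q. q = f, so c ≤ f. Then c + n ≤ f + n.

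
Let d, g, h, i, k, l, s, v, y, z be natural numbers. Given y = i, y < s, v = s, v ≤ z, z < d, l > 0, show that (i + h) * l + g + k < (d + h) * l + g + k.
y = i and y < s, thus i < s. v ≤ z and z < d, therefore v < d. Because v = s, s < d. From i < s, i < d. Then i + h < d + h. Since l > 0, (i + h) * l < (d + h) * l. Then (i + h) * l + g < (d + h) * l + g. Then (i + h) * l + g + k < (d + h) * l + g + k.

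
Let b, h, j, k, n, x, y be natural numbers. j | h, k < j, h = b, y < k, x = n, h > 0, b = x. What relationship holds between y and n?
y < n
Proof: Since h = b and b = x, h = x. x = n, so h = n. Because y < k and k < j, y < j. Since j | h and h > 0, j ≤ h. y < j, so y < h. Since h = n, y < n.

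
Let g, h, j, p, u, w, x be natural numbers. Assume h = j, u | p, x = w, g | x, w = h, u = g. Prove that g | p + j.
From u = g and u | p, g | p. w = h and h = j, so w = j. Since x = w and g | x, g | w. Since w = j, g | j. g | p, so g | p + j.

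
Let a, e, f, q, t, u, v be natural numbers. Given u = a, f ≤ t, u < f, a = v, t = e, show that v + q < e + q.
From u = a and a = v, u = v. Since u < f, v < f. Since f ≤ t, v < t. Since t = e, v < e. Then v + q < e + q.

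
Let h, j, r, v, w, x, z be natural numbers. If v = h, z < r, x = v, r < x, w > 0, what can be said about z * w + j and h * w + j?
z * w + j < h * w + j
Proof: Because x = v and r < x, r < v. Since z < r, z < v. v = h, so z < h. Since w > 0, by multiplying by a positive, z * w < h * w. Then z * w + j < h * w + j.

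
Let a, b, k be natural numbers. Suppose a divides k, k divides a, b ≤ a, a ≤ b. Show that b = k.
b ≤ a and a ≤ b, therefore b = a. Since a divides k and k divides a, a = k. Since b = a, b = k.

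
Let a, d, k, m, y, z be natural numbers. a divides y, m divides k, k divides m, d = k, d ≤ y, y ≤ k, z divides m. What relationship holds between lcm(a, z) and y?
lcm(a, z) divides y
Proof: Since m divides k and k divides m, m = k. Because d = k and d ≤ y, k ≤ y. Since y ≤ k, k = y. m = k, so m = y. Since z divides m, z divides y. a divides y, so lcm(a, z) divides y.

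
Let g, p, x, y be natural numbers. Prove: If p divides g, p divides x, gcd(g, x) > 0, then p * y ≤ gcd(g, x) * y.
From p divides g and p divides x, p divides gcd(g, x). gcd(g, x) > 0, so p ≤ gcd(g, x). By multiplying by a non-negative, p * y ≤ gcd(g, x) * y.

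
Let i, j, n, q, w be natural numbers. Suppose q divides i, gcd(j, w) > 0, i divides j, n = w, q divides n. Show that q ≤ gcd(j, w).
From q divides i and i divides j, q divides j. n = w and q divides n, thus q divides w. q divides j, so q divides gcd(j, w). Since gcd(j, w) > 0, q ≤ gcd(j, w).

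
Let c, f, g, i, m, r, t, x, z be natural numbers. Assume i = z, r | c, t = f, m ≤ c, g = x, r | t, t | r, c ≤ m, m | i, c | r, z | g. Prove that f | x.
Because c | r and r | c, c = r. Because r | t and t | r, r = t. Since c = r, c = t. t = f, so c = f. m ≤ c and c ≤ m, hence m = c. i = z and m | i, so m | z. g = x and z | g, hence z | x. m | z, so m | x. m = c, so c | x. c = f, so f | x.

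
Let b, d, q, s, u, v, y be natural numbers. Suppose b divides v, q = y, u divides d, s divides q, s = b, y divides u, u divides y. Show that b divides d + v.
Since y divides u and u divides y, y = u. q = y and s divides q, thus s divides y. Since s = b, b divides y. Since y = u, b divides u. u divides d, so b divides d. b divides v, so b divides d + v.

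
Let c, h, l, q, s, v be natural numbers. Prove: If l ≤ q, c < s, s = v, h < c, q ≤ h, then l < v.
l ≤ q and q ≤ h, therefore l ≤ h. h < c and c < s, therefore h < s. Since s = v, h < v. Since l ≤ h, l < v.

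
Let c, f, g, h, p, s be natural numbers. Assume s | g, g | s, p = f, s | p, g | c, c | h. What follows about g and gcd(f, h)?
g | gcd(f, h)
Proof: s | g and g | s, thus s = g. From p = f and s | p, s | f. s = g, so g | f. g | c and c | h, hence g | h. g | f, so g | gcd(f, h).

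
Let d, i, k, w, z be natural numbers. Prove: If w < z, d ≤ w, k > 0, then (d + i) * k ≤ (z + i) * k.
Since d ≤ w and w < z, d < z. Then d + i < z + i. k > 0, so (d + i) * k < (z + i) * k. Then (d + i) * k ≤ (z + i) * k.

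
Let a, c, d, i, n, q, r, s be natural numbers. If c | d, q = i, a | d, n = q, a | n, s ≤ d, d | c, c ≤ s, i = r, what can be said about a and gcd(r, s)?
a | gcd(r, s)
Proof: n = q and q = i, thus n = i. Since i = r, n = r. From a | n, a | r. c | d and d | c, so c = d. c ≤ s, so d ≤ s. Since s ≤ d, d = s. Because a | d, a | s. a | r, so a | gcd(r, s).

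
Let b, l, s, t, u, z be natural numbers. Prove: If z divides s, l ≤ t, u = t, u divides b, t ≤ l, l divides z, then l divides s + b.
From l divides z and z divides s, l divides s. t ≤ l and l ≤ t, thus t = l. From u = t, u = l. Since u divides b, l divides b. l divides s, so l divides s + b.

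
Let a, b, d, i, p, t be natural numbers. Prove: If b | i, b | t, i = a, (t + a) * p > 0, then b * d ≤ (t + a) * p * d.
i = a and b | i, thus b | a. b | t, so b | t + a. Then b | (t + a) * p. Since (t + a) * p > 0, b ≤ (t + a) * p. Then b * d ≤ (t + a) * p * d.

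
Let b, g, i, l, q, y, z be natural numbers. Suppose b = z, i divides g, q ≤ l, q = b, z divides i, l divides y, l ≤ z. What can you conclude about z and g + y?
z divides g + y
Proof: z divides i and i divides g, thus z divides g. Since q = b and q ≤ l, b ≤ l. Since b = z, z ≤ l. Since l ≤ z, l = z. l divides y, so z divides y. z divides g, so z divides g + y.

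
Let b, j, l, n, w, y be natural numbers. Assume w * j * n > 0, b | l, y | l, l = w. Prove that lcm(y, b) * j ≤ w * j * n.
y | l and b | l, therefore lcm(y, b) | l. l = w, so lcm(y, b) | w. Then lcm(y, b) * j | w * j. Then lcm(y, b) * j | w * j * n. w * j * n > 0, so lcm(y, b) * j ≤ w * j * n.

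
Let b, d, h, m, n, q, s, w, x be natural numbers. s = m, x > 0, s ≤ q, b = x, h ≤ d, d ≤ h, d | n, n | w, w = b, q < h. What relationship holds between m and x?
m < x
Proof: s = m and s ≤ q, hence m ≤ q. q < h, so m < h. d ≤ h and h ≤ d, therefore d = h. d | n and n | w, so d | w. Since w = b, d | b. d = h, so h | b. b = x, so h | x. x > 0, so h ≤ x. m < h, so m < x.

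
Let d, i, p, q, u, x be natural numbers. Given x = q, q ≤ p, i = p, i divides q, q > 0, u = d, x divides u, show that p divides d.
i = p and i divides q, therefore p divides q. q > 0, so p ≤ q. From q ≤ p, q = p. Since x = q, x = p. u = d and x divides u, therefore x divides d. Since x = p, p divides d.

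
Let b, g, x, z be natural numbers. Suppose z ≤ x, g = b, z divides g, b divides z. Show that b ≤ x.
Because g = b and z divides g, z divides b. Since b divides z, z = b. z ≤ x, so b ≤ x.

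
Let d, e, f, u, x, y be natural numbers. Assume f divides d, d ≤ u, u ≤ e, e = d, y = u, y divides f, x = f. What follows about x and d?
x = d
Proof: Since e = d and u ≤ e, u ≤ d. Because d ≤ u, u = d. y = u and y divides f, so u divides f. u = d, so d divides f. Since f divides d, f = d. x = f, so x = d.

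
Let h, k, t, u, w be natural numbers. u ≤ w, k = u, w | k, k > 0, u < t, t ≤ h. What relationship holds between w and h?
w < h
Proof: From w | k and k > 0, w ≤ k. Since k = u, w ≤ u. Since u ≤ w, u = w. From u < t and t ≤ h, u < h. Since u = w, w < h.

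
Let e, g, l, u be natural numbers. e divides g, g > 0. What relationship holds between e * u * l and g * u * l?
e * u * l ≤ g * u * l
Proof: e divides g and g > 0, therefore e ≤ g. By multiplying by a non-negative, e * u ≤ g * u. By multiplying by a non-negative, e * u * l ≤ g * u * l.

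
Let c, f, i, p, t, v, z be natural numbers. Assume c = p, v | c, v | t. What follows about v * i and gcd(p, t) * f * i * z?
v * i | gcd(p, t) * f * i * z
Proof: c = p and v | c, therefore v | p. v | t, so v | gcd(p, t). Then v | gcd(p, t) * f. Then v * i | gcd(p, t) * f * i. Then v * i | gcd(p, t) * f * i * z.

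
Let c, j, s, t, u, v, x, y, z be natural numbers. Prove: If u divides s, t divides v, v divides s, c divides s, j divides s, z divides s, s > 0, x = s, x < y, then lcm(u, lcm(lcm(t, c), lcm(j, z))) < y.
t divides v and v divides s, therefore t divides s. c divides s, so lcm(t, c) divides s. From j divides s and z divides s, lcm(j, z) divides s. Since lcm(t, c) divides s, lcm(lcm(t, c), lcm(j, z)) divides s. Since u divides s, lcm(u, lcm(lcm(t, c), lcm(j, z))) divides s. Since s > 0, lcm(u, lcm(lcm(t, c), lcm(j, z))) ≤ s. Since x = s and x < y, s < y. Since lcm(u, lcm(lcm(t, c), lcm(j, z))) ≤ s, lcm(u, lcm(lcm(t, c), lcm(j, z))) < y.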